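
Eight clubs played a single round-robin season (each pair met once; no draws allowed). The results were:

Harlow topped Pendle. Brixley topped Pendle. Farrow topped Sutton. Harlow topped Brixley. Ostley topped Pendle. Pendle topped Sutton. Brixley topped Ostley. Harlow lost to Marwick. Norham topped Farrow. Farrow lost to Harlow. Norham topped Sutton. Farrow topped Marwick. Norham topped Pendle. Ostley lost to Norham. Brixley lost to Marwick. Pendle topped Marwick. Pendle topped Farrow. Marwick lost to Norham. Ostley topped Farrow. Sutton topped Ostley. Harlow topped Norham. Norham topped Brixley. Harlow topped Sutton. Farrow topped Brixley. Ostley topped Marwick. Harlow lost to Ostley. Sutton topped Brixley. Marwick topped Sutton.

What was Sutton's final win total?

2

Sutton's results: beat Brixley, Ostley; lost to Pendle, Harlow, Norham, Farrow, Marwick.
That is 2 wins.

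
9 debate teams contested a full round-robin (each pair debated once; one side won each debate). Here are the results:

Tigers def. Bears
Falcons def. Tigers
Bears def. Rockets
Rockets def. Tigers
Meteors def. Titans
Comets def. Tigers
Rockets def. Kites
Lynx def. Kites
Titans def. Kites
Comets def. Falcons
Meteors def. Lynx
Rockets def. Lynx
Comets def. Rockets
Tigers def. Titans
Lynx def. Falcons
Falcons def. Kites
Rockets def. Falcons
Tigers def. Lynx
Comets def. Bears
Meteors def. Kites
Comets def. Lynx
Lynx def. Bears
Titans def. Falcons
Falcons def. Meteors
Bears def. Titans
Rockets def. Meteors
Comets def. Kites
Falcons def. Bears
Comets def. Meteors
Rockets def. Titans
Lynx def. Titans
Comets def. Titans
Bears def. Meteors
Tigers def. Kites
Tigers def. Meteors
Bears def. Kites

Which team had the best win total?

Comets

Win totals: Tigers 5, Falcons 4, Bears 4, Lynx 4, Meteors 3, Rockets 6, Kites 0, Comets 8, Titans 2.
Comets leads with 8 wins (next highest: 6).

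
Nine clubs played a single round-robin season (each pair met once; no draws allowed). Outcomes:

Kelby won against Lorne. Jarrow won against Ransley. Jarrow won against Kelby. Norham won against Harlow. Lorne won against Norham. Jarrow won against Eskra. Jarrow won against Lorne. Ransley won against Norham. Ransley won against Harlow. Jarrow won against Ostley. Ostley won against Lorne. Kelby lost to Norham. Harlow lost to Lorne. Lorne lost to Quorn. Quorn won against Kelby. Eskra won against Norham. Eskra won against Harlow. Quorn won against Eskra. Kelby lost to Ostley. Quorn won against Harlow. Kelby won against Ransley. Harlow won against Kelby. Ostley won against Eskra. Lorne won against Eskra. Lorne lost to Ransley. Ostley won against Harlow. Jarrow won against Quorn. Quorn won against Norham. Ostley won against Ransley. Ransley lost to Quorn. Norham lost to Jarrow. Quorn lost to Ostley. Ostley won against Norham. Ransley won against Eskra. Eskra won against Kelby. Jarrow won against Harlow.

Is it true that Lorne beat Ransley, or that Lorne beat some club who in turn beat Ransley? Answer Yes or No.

Lorne did not beat Ransley directly.
Lorne beat Eskra, Harlow, Norham, but each of them lost to Ransley. No two-step path.

No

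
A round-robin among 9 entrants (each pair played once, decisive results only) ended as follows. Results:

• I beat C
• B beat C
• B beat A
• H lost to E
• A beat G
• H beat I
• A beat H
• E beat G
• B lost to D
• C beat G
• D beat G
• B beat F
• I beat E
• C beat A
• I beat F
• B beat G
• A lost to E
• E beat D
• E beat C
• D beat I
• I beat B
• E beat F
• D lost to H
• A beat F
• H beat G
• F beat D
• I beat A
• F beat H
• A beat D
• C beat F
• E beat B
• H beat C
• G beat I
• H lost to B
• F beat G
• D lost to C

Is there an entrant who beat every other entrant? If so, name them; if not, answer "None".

None

Highest win total is E with 7 (out of 8 possible).
E lost to I, so no entrant went undefeated.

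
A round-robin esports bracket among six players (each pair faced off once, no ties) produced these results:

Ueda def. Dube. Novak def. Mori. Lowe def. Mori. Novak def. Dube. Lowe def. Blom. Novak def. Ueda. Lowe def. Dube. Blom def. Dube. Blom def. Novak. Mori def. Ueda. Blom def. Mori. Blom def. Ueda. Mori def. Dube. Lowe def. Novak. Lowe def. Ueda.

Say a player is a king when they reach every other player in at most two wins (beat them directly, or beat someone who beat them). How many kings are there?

Ueda cannot reach Lowe, Blom, Mori, Novak in two steps.
Dube cannot reach Ueda, Lowe, Blom, Mori, Novak in two steps.
Lowe reaches everyone (king).
Blom cannot reach Lowe in two steps.
Mori cannot reach Lowe, Blom, Novak in two steps.
Novak cannot reach Lowe, Blom in two steps.
Kings: Lowe — 1.

1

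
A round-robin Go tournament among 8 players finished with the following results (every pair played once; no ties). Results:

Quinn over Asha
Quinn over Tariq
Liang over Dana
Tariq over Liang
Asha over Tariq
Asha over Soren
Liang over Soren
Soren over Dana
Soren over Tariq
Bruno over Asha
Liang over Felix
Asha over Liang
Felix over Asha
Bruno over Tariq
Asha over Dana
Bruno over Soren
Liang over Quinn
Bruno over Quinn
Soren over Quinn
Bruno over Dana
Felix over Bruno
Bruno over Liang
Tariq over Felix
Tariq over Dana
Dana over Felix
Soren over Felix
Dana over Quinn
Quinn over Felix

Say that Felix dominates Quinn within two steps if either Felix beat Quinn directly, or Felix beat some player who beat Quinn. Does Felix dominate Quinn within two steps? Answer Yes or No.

Felix did not beat Quinn directly.
Felix beat Bruno, Asha. Of those, Bruno beat Quinn.

Yes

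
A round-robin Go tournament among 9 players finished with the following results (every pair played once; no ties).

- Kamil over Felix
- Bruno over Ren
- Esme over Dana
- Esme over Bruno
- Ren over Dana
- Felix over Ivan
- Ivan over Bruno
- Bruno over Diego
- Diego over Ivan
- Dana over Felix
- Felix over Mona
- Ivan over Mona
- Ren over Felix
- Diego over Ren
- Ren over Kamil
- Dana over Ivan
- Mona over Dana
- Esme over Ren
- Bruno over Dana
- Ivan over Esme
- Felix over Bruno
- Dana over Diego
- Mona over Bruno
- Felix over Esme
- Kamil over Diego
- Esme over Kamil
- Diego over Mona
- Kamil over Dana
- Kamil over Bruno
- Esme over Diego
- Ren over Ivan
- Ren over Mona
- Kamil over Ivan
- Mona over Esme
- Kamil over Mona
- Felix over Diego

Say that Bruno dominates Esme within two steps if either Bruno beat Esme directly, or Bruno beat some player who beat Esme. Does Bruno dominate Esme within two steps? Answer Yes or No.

No

Bruno did not beat Esme directly.
Bruno beat Ren, Dana, Diego, but each of them lost to Esme. No two-step path.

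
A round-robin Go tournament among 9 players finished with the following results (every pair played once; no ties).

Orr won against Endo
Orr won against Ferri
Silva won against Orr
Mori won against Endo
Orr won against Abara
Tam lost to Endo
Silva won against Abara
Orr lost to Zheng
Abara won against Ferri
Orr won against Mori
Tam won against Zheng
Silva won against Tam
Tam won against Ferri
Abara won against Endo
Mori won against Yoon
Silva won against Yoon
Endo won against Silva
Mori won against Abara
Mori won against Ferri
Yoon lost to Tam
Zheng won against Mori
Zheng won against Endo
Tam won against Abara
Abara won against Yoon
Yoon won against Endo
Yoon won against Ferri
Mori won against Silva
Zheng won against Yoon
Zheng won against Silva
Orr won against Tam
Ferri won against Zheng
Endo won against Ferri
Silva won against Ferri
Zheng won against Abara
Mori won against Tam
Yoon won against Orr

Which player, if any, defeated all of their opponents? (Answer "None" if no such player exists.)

Highest win total is Zheng with 6 (out of 8 possible).
Zheng lost to Tam, Ferri, so no player went undefeated.

None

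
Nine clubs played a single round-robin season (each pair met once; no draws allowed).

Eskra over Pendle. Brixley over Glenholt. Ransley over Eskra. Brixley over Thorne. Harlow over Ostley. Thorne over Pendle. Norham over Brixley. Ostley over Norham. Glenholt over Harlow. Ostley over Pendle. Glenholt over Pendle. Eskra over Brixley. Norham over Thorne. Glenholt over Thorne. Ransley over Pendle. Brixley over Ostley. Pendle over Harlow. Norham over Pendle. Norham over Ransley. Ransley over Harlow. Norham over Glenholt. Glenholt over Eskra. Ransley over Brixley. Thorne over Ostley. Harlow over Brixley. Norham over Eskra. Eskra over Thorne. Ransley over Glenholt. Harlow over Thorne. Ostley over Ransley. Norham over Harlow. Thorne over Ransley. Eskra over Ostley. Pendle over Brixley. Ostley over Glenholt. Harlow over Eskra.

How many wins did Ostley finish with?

4

Ostley's results: beat Glenholt, Pendle, Norham, Ransley; lost to Brixley, Harlow, Eskra, Thorne.
That is 4 wins.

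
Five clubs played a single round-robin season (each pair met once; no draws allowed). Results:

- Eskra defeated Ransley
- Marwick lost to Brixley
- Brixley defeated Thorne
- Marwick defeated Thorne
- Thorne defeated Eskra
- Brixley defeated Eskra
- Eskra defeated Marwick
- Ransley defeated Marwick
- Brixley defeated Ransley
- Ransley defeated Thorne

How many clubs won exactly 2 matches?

Win totals: Eskra 2, Brixley 4, Thorne 1, Ransley 2, Marwick 1.
Exactly 2: Eskra, Ransley — 2 clubs.

2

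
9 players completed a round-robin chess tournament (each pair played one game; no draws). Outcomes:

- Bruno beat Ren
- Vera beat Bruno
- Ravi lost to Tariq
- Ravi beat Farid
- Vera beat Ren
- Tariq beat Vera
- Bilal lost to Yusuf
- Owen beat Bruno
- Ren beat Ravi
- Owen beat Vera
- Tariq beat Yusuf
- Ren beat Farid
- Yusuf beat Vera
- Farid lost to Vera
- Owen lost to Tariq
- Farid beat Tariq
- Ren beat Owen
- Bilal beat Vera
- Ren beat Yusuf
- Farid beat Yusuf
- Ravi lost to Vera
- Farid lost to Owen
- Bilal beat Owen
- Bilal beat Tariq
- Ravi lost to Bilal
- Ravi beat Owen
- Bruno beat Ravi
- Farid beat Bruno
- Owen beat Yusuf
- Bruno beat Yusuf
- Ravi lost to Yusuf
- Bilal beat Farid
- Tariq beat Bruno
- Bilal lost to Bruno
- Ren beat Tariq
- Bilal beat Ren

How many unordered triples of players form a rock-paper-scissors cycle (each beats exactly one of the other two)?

24

Win totals: Tariq 5, Owen 4, Farid 3, Ravi 2, Ren 5, Bruno 4, Vera 4, Bilal 6, Yusuf 3.
A player with w wins dominates both others in C(w,2) triples; summing gives 10 + 6 + 3 + 1 + 10 + 6 + 6 + 15 + 3 = 60 transitive triples.
Total triples C(9,3) = 84, so cyclic triples = 84 − 60 = 24.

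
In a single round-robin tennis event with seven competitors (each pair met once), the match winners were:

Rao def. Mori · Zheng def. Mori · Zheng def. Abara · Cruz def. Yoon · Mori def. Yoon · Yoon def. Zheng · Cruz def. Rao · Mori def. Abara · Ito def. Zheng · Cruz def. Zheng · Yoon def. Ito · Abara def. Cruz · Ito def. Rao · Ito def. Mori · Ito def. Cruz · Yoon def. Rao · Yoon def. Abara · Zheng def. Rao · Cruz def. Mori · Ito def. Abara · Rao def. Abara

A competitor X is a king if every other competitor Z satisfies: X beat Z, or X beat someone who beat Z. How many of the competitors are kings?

Cruz reaches everyone (king).
Mori reaches everyone (king).
Yoon reaches everyone (king).
Ito reaches everyone (king).
Abara cannot reach Ito in two steps.
Zheng cannot reach Ito in two steps.
Rao cannot reach Ito, Zheng in two steps.
Kings: Cruz, Mori, Yoon, Ito — 4.

4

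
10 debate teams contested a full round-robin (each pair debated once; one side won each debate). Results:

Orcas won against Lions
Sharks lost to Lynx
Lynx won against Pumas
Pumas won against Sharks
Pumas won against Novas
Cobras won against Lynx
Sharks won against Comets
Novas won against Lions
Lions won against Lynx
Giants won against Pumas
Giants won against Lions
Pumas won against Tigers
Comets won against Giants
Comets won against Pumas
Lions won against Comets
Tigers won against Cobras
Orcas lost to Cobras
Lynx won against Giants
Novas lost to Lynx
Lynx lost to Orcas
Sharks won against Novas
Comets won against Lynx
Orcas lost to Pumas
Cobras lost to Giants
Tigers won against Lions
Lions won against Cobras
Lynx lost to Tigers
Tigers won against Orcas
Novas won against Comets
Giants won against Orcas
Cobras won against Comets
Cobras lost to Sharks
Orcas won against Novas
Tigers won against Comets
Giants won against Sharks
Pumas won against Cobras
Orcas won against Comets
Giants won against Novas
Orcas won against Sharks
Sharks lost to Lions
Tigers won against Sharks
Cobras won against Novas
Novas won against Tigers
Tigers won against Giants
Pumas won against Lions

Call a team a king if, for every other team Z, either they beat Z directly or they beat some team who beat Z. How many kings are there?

Sharks reaches everyone (king).
Cobras reaches everyone (king).
Lions cannot reach Tigers in two steps.
Novas reaches everyone (king).
Pumas reaches everyone (king).
Tigers reaches everyone (king).
Comets reaches everyone (king).
Orcas reaches everyone (king).
Giants reaches everyone (king).
Lynx reaches everyone (king).
Kings: Sharks, Cobras, Novas, Pumas, Tigers, Comets, Orcas, Giants, Lynx — 9.

9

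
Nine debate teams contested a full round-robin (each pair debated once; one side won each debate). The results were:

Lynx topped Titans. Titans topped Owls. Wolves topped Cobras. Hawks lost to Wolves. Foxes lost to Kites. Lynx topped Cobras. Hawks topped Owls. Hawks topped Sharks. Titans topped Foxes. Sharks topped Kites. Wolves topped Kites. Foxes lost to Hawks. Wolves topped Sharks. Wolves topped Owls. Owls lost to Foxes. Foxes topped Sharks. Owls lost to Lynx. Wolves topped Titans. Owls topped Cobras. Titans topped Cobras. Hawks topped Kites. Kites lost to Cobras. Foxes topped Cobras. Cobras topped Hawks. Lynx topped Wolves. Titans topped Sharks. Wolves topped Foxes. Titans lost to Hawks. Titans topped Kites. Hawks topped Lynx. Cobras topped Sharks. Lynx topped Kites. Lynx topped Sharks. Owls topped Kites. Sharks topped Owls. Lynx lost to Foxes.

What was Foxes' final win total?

4

Foxes' results: beat Lynx, Cobras, Owls, Sharks; lost to Wolves, Kites, Titans, Hawks.
That is 4 wins.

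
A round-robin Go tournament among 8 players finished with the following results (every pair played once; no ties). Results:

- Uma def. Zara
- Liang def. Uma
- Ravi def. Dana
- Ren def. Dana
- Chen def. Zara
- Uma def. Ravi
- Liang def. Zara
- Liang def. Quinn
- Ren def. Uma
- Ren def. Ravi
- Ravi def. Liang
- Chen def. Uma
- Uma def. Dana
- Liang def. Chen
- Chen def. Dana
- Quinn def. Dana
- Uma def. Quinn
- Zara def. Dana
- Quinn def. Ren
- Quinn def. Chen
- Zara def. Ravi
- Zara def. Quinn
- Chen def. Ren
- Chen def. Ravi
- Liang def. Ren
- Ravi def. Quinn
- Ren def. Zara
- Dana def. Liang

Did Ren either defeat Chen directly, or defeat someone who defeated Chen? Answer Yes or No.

Ren did not beat Chen directly.
Ren beat Zara, Uma, Dana, Ravi, but each of them lost to Chen. No two-step path.

No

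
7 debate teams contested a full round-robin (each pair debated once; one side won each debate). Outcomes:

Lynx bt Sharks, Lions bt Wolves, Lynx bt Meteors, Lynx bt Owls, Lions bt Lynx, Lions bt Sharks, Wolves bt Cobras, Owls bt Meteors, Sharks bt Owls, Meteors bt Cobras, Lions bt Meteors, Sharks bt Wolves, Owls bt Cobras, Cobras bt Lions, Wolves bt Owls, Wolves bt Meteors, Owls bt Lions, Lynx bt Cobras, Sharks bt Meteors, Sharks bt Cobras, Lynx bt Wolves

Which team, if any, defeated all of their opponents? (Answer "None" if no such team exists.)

None

Highest win total is Lynx with 5 (out of 6 possible).
Lynx lost to Lions, so no team went undefeated.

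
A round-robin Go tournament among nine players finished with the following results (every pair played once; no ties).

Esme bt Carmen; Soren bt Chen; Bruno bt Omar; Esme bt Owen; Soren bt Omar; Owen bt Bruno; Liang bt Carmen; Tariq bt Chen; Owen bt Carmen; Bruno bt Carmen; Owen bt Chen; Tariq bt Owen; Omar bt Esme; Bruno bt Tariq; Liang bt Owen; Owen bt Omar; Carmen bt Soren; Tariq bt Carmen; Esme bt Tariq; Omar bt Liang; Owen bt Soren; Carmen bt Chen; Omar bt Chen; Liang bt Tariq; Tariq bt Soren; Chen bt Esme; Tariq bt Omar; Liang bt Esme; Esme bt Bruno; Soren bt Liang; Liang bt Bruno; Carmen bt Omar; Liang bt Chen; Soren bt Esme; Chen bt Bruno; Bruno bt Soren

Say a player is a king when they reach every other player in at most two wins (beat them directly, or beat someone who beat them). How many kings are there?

5

Liang reaches everyone (king).
Bruno reaches everyone (king).
Omar cannot reach Soren in two steps.
Soren reaches everyone (king).
Tariq reaches everyone (king).
Owen reaches everyone (king).
Esme cannot reach Liang in two steps.
Carmen cannot reach Tariq, Owen in two steps.
Chen cannot reach Liang in two steps.
Kings: Liang, Bruno, Soren, Tariq, Owen — 5.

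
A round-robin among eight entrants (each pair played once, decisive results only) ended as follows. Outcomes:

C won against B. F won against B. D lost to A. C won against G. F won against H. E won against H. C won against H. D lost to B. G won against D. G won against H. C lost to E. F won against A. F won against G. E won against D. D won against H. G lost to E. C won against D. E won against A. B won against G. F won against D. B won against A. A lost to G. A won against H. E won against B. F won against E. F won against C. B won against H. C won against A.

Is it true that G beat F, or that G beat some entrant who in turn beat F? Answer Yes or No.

G did not beat F directly.
G beat A, D, H, but each of them lost to F. No two-step path.

No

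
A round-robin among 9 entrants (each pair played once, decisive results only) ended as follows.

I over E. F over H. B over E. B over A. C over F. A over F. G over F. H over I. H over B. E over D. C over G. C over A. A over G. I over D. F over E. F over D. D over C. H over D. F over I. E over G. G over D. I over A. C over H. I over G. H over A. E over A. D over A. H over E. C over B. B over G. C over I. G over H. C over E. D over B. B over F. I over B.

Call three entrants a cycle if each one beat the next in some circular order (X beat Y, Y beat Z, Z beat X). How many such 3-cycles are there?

Win totals: A 2, B 4, C 7, D 3, E 3, F 4, G 3, H 5, I 5.
An entrant with w wins dominates both others in C(w,2) triples; summing gives 1 + 6 + 21 + 3 + 3 + 6 + 3 + 10 + 10 = 63 transitive triples.
Total triples C(9,3) = 84, so cyclic triples = 84 − 63 = 21.

21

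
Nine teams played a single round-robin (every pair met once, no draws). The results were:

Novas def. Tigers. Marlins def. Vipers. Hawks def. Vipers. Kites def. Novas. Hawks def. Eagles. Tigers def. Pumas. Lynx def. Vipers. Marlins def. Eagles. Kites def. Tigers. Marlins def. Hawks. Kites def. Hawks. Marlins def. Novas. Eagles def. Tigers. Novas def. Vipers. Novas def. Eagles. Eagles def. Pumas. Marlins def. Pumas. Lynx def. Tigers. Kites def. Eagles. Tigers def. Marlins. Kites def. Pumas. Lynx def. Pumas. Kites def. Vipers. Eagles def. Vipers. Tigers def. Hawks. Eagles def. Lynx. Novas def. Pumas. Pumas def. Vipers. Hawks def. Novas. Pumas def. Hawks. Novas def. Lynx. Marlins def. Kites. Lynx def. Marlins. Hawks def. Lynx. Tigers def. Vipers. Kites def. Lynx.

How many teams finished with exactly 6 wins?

Win totals: Vipers 0, Eagles 4, Marlins 6, Kites 7, Hawks 4, Tigers 4, Novas 5, Lynx 4, Pumas 2.
Exactly 6: Marlins — 1 team.

1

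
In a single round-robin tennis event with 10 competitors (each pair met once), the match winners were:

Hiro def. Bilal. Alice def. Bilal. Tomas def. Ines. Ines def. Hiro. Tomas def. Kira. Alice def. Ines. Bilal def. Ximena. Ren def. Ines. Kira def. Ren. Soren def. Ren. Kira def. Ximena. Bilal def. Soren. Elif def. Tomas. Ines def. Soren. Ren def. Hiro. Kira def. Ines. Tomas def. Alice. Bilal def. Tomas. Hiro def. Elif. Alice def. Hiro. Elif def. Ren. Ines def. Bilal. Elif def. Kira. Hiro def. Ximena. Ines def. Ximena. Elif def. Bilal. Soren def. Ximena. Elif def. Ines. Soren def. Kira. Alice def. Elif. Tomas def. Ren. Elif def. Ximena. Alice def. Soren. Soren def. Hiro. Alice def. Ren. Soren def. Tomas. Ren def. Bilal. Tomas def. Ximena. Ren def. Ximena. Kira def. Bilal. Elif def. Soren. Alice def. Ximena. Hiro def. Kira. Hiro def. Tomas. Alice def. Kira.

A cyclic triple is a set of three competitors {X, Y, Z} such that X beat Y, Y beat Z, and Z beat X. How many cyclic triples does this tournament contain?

Win totals: Hiro 5, Ximena 0, Ren 4, Soren 5, Bilal 3, Elif 7, Ines 4, Alice 8, Kira 4, Tomas 5.
A competitor with w wins dominates both others in C(w,2) triples; summing gives 10 + 0 + 6 + 10 + 3 + 21 + 6 + 28 + 6 + 10 = 100 transitive triples.
Total triples C(10,3) = 120, so cyclic triples = 120 − 100 = 20.

20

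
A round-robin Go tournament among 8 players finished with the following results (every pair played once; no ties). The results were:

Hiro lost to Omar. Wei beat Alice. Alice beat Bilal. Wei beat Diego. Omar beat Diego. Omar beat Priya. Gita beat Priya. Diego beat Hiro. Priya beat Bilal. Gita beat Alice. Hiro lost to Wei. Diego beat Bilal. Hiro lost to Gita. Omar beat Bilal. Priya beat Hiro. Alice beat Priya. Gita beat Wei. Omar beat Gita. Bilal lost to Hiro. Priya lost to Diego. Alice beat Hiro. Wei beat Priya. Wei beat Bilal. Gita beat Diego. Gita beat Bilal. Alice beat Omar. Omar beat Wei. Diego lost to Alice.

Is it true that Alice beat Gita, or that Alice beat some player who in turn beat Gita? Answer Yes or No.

Yes

Alice did not beat Gita directly.
Alice beat Priya, Hiro, Bilal, Diego, Omar. Of those, Omar beat Gita.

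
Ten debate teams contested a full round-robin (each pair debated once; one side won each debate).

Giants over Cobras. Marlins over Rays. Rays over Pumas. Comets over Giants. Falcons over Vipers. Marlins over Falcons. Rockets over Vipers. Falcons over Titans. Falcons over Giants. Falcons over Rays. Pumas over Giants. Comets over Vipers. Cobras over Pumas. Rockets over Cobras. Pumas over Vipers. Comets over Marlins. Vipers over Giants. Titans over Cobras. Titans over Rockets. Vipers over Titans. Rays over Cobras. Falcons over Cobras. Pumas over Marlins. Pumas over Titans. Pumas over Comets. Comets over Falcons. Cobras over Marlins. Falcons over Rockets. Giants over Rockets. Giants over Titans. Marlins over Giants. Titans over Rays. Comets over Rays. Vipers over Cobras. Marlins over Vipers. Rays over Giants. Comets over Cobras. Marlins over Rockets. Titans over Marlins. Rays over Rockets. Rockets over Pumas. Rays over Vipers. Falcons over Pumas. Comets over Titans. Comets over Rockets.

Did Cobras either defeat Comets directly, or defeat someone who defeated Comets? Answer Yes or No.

Cobras did not beat Comets directly.
Cobras beat Pumas, Marlins. Of those, Pumas beat Comets.

Yes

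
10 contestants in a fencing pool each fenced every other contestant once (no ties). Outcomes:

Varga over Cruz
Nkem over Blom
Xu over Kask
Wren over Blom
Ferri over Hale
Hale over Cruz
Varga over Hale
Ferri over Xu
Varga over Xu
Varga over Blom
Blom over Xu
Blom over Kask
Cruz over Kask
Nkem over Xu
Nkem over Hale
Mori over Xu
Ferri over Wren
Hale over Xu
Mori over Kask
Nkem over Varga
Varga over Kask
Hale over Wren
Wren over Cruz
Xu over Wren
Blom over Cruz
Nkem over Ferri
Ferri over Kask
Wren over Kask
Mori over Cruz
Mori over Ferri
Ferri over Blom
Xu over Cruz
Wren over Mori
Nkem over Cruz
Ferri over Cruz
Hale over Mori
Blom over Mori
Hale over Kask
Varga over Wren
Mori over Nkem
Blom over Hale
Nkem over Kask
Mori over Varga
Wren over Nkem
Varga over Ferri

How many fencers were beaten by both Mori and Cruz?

1

Mori beat: Cruz, Kask, Ferri, Nkem, Varga, Xu.
Cruz beat: Kask.
Both beat: Kask — 1.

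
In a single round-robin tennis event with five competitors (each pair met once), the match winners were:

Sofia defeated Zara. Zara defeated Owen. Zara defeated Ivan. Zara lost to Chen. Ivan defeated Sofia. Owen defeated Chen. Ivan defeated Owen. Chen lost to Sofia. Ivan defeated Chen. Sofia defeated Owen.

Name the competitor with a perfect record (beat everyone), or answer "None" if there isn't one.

Highest win total is Sofia with 3 (out of 4 possible).
Sofia lost to Ivan, so no competitor went undefeated.

None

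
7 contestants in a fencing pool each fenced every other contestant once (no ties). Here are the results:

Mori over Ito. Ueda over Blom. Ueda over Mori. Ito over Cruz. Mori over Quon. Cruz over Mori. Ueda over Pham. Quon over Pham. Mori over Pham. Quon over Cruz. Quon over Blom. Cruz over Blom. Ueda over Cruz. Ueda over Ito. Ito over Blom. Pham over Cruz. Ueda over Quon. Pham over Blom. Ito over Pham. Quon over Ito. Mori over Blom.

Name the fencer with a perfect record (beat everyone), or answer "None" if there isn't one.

Ueda

Ueda has 6 wins out of 6 opponents — a perfect record.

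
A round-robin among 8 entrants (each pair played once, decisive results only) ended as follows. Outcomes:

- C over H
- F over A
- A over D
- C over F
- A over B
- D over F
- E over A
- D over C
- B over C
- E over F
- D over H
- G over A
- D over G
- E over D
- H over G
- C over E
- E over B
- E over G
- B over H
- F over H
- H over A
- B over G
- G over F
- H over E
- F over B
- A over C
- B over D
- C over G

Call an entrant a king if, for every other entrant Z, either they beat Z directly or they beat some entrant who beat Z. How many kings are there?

A reaches everyone (king).
B reaches everyone (king).
C reaches everyone (king).
D reaches everyone (king).
E reaches everyone (king).
F reaches everyone (king).
G cannot reach E in two steps.
H reaches everyone (king).
Kings: A, B, C, D, E, F, H — 7.

7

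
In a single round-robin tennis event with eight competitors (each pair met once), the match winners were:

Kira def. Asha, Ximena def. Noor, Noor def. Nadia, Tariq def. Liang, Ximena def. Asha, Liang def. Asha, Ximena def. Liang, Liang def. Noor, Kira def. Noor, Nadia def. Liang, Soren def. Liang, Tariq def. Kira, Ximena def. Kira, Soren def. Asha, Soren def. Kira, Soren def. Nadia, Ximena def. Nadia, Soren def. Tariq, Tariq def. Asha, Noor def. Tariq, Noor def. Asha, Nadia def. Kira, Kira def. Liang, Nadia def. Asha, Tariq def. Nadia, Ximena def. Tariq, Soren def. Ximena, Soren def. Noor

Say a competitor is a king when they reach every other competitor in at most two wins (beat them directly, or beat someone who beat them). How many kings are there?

1

Kira cannot reach Ximena, Soren in two steps.
Liang cannot reach Kira, Ximena, Soren in two steps.
Noor cannot reach Ximena, Soren in two steps.
Tariq cannot reach Ximena, Soren in two steps.
Ximena cannot reach Soren in two steps.
Nadia cannot reach Tariq, Ximena, Soren in two steps.
Soren reaches everyone (king).
Asha cannot reach Kira, Liang, Noor, Tariq, Ximena, Nadia, Soren in two steps.
Kings: Soren — 1.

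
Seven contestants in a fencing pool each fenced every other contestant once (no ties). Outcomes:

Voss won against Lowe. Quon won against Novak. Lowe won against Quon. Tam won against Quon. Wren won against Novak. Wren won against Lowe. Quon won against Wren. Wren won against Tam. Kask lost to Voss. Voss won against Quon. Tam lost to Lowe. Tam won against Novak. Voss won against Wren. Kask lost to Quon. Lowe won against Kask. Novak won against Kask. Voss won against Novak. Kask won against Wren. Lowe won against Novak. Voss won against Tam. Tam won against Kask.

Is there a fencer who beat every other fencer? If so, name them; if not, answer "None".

Voss has 6 wins out of 6 opponents — a perfect record.

Voss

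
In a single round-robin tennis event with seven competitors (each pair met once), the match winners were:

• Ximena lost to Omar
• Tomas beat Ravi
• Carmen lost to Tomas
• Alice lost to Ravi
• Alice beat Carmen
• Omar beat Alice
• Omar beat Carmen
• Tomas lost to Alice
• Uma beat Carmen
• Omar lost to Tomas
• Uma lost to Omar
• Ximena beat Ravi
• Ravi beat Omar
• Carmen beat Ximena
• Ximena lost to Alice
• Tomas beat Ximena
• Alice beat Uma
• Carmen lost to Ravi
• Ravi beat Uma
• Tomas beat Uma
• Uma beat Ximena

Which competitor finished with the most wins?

Tomas

Win totals: Tomas 5, Uma 2, Carmen 1, Omar 4, Alice 4, Ximena 1, Ravi 4.
Tomas leads with 5 wins (next highest: 4).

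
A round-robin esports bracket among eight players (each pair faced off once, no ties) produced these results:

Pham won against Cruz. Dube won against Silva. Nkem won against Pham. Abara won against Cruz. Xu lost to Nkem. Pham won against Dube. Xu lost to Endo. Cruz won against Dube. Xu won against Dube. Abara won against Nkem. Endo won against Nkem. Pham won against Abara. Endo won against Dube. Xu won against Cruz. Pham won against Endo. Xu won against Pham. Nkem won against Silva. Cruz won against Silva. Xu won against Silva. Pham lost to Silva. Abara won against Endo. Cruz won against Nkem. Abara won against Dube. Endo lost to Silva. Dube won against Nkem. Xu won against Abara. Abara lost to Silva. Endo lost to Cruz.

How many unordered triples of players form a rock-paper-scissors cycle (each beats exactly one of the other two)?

18

Win totals: Nkem 3, Silva 3, Abara 4, Endo 3, Pham 4, Dube 2, Cruz 4, Xu 5.
A player with w wins dominates both others in C(w,2) triples; summing gives 3 + 3 + 6 + 3 + 6 + 1 + 6 + 10 = 38 transitive triples.
Total triples C(8,3) = 56, so cyclic triples = 56 − 38 = 18.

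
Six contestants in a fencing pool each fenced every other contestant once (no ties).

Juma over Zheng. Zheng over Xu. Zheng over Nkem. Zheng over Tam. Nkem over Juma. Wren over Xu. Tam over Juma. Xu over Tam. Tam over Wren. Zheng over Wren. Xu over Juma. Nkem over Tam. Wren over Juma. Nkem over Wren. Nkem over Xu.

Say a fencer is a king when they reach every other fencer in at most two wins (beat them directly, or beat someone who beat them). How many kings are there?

3

Zheng reaches everyone (king).
Xu cannot reach Nkem in two steps.
Juma reaches everyone (king).
Tam cannot reach Nkem in two steps.
Nkem reaches everyone (king).
Wren cannot reach Nkem in two steps.
Kings: Zheng, Juma, Nkem — 3.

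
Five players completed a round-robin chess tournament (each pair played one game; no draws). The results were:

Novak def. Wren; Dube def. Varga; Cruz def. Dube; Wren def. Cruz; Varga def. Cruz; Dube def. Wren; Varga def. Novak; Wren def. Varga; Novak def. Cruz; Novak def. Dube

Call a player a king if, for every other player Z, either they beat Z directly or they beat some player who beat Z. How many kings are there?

Novak reaches everyone (king).
Varga reaches everyone (king).
Wren reaches everyone (king).
Cruz cannot reach Novak in two steps.
Dube reaches everyone (king).
Kings: Novak, Varga, Wren, Dube — 4.

4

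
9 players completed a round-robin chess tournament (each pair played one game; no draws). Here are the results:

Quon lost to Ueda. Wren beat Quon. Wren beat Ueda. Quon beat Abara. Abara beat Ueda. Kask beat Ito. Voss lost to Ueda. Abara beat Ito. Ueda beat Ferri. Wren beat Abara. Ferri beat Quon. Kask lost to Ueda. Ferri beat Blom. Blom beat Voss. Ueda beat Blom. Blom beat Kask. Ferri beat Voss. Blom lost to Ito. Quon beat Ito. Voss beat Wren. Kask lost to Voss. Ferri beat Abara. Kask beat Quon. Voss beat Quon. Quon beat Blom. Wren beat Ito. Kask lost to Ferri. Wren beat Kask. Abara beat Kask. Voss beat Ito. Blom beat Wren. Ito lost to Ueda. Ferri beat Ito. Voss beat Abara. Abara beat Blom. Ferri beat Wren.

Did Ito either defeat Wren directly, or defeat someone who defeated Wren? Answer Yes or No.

Ito did not beat Wren directly.
Ito beat Blom. Of those, Blom beat Wren.

Yes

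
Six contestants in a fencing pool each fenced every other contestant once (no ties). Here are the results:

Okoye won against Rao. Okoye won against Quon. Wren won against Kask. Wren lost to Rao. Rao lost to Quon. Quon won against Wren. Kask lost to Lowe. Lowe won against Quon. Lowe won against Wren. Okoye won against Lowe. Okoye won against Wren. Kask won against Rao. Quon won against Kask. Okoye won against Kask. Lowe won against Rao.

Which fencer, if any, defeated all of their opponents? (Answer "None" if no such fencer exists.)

Okoye has 5 wins out of 5 opponents — a perfect record.

Okoye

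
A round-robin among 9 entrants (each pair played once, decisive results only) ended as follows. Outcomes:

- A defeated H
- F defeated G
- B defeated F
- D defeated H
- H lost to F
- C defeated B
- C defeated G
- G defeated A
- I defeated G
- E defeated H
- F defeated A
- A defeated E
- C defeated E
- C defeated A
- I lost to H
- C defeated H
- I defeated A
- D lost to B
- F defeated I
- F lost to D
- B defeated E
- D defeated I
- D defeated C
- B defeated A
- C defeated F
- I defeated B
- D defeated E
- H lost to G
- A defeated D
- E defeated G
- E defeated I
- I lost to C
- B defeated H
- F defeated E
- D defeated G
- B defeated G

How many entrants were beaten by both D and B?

4

D beat: C, E, F, G, H, I.
B beat: A, D, E, F, G, H.
Both beat: E, F, G, H — 4.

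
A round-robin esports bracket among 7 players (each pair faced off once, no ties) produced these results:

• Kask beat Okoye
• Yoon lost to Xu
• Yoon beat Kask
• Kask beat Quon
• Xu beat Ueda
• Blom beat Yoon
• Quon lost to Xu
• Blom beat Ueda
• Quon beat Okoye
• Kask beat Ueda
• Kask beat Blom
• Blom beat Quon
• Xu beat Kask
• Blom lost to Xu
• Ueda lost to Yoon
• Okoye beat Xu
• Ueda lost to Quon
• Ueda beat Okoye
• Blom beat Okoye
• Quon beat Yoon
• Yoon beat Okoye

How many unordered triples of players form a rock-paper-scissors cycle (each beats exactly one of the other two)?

7

Win totals: Okoye 1, Yoon 3, Kask 4, Quon 3, Blom 4, Ueda 1, Xu 5.
A player with w wins dominates both others in C(w,2) triples; summing gives 0 + 3 + 6 + 3 + 6 + 0 + 10 = 28 transitive triples.
Total triples C(7,3) = 35, so cyclic triples = 35 − 28 = 7.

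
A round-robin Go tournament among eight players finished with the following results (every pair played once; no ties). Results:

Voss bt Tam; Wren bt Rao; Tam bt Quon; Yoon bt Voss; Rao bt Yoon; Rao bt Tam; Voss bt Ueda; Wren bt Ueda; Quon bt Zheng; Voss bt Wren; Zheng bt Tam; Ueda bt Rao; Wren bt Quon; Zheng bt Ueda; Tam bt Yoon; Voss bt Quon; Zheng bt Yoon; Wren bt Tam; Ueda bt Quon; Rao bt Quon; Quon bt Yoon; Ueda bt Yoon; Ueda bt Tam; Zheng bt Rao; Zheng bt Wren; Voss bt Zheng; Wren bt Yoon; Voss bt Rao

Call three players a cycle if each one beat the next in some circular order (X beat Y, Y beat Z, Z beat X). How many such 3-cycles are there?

10

Win totals: Zheng 5, Tam 2, Voss 6, Wren 5, Rao 3, Quon 2, Yoon 1, Ueda 4.
A player with w wins dominates both others in C(w,2) triples; summing gives 10 + 1 + 15 + 10 + 3 + 1 + 0 + 6 = 46 transitive triples.
Total triples C(8,3) = 56, so cyclic triples = 56 − 46 = 10.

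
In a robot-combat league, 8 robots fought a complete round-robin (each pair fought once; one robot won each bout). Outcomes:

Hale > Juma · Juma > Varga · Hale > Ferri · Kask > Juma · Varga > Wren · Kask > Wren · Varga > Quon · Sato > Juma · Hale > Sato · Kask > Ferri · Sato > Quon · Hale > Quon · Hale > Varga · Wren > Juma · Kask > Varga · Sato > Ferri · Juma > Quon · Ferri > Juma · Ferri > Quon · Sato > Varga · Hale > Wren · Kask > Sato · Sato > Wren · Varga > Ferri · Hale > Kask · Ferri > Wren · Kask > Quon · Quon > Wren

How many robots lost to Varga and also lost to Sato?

3

Varga beat: Ferri, Quon, Wren.
Sato beat: Juma, Ferri, Varga, Quon, Wren.
Both beat: Ferri, Quon, Wren — 3.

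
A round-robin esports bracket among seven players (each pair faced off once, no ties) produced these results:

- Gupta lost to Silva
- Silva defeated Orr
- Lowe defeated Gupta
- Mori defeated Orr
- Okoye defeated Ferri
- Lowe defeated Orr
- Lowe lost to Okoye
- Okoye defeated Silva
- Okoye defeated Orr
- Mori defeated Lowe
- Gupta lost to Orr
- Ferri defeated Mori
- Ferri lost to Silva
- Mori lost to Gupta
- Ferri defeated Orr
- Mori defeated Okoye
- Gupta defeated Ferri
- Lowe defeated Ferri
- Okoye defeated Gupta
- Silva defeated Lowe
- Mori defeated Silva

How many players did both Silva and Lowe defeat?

3

Silva beat: Ferri, Gupta, Lowe, Orr.
Lowe beat: Ferri, Gupta, Orr.
Both beat: Ferri, Gupta, Orr — 3.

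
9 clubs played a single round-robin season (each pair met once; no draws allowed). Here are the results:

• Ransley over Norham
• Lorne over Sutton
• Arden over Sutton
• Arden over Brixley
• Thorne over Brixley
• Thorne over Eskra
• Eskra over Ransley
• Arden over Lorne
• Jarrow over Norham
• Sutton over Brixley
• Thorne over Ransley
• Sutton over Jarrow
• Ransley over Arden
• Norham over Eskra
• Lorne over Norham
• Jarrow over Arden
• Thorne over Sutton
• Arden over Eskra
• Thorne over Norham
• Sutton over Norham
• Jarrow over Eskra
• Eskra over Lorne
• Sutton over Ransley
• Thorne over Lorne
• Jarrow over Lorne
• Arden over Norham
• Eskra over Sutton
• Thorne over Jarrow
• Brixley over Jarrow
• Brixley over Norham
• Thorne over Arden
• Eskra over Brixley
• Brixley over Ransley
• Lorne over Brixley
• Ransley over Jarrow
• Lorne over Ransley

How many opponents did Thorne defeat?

8

Thorne's results: beat Eskra, Arden, Lorne, Norham, Sutton, Jarrow, Ransley, Brixley; lost to no one.
That is 8 wins.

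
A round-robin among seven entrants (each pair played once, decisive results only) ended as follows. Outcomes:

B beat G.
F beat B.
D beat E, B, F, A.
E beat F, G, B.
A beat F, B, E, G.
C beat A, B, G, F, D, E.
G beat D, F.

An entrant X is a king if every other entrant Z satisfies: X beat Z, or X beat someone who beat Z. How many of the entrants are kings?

1

A cannot reach C in two steps.
B cannot reach A, C, E in two steps.
C reaches everyone (king).
D cannot reach C in two steps.
E cannot reach A, C in two steps.
F cannot reach A, C, D, E in two steps.
G cannot reach C in two steps.
Kings: C — 1.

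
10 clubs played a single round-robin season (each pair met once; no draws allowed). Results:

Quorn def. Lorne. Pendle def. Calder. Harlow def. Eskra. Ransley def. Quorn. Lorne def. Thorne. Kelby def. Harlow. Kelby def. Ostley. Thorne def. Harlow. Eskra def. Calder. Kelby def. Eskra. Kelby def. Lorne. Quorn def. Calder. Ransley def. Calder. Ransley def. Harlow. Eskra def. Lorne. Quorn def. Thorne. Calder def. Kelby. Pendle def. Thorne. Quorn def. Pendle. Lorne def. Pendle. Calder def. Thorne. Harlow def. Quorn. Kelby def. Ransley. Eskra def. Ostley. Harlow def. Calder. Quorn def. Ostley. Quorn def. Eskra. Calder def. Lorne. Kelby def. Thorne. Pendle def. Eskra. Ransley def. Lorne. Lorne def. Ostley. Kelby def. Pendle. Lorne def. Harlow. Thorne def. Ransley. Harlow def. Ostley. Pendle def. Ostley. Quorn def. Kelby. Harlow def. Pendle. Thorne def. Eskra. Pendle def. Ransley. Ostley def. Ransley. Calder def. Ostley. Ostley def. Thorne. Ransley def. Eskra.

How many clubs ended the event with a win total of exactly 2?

Win totals: Eskra 3, Ostley 2, Pendle 5, Harlow 5, Thorne 3, Lorne 4, Calder 4, Ransley 5, Quorn 7, Kelby 7.
Exactly 2: Ostley — 1 club.

1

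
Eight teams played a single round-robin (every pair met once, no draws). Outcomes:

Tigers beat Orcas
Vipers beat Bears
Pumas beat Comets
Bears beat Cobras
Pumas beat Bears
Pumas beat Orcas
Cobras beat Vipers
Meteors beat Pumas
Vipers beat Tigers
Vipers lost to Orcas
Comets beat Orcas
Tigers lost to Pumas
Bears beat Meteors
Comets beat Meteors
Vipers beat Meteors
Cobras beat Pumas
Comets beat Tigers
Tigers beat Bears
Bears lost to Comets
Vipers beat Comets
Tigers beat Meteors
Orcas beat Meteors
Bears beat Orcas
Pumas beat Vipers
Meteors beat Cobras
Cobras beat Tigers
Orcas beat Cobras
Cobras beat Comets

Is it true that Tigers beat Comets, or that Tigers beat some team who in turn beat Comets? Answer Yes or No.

Tigers did not beat Comets directly.
Tigers beat Meteors, Bears, Orcas, but each of them lost to Comets. No two-step path.

No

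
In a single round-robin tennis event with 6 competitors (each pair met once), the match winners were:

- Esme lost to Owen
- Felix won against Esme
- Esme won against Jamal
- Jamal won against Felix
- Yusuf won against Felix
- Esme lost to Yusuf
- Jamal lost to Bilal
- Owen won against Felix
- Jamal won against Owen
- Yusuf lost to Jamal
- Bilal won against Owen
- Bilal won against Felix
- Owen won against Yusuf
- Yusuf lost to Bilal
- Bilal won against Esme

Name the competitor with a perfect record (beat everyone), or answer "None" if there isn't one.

Bilal

Bilal has 5 wins out of 5 opponents — a perfect record.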